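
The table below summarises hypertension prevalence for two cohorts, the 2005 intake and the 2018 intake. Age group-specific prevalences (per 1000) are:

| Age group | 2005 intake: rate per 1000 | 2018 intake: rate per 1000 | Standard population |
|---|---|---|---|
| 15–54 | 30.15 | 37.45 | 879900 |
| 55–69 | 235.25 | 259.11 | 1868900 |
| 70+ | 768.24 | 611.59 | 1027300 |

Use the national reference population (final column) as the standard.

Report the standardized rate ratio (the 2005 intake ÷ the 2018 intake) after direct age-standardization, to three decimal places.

Standard total = 3776100; weights = 0.2330, 0.4949, 0.2721.
The 2005 intake: 0.2330×30.15 + 0.4949×235.25 + 0.2721×768.24 = 332.4596 per 1000.
The 2018 intake: 0.2330×37.45 + 0.4949×259.11 + 0.2721×611.59 = 303.3525 per 1000.
Ratio = 332.4596 ÷ 303.3525 = 1.09595.

1.096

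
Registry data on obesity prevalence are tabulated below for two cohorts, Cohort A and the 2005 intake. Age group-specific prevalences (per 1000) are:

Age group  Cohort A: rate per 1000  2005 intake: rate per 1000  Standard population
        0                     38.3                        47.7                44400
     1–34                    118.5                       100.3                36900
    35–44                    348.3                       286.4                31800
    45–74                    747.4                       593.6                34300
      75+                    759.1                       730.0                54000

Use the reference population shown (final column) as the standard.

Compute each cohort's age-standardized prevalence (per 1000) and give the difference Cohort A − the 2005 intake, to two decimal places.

45.03

Standard total = 201400; weights = 0.2205, 0.1832, 0.1579, 0.1703, 0.2681.
Cohort A: 0.2205×38.3 + 0.1832×118.5 + 0.1579×348.3 + 0.1703×747.4 + 0.2681×759.1 = 415.9699 per 1000.
The 2005 intake: 0.2205×47.7 + 0.1832×100.3 + 0.1579×286.4 + 0.1703×593.6 + 0.2681×730.0 = 370.9382 per 1000.
Difference = 415.9699 − 370.9382 = 45.0317.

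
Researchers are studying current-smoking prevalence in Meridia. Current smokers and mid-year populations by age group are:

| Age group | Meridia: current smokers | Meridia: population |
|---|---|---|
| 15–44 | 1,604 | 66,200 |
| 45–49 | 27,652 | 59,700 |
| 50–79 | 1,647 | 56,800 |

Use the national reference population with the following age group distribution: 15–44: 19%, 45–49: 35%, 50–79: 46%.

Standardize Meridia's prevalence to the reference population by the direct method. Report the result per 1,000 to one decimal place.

180.1

Age-specific rates per 1,000 for Meridia: 24.230, 463.183, 28.996.
Standard weights: 0.19, 0.35, 0.46.
Standardized rate: 0.1900×24.230 + 0.3500×463.183 + 0.4600×28.996 = 180.0559 per 1,000.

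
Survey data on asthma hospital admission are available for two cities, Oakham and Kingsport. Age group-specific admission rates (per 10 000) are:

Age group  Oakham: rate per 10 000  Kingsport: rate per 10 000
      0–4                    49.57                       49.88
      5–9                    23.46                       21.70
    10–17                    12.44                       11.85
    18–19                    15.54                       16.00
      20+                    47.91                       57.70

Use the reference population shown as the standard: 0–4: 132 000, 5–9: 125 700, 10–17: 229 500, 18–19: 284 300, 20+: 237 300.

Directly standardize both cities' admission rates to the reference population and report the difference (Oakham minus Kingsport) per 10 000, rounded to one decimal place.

Standard total = 1 008 800; weights = 0.1308, 0.1246, 0.2275, 0.2818, 0.2352.
Oakham: 0.1308×49.57 + 0.1246×23.46 + 0.2275×12.44 + 0.2818×15.54 + 0.2352×47.91 = 27.8888 per 10 000.
Kingsport: 0.1308×49.88 + 0.1246×21.70 + 0.2275×11.85 + 0.2818×16.00 + 0.2352×57.70 = 30.0084 per 10 000.
Difference = 27.8888 − 30.0084 = -2.1196.

-2.1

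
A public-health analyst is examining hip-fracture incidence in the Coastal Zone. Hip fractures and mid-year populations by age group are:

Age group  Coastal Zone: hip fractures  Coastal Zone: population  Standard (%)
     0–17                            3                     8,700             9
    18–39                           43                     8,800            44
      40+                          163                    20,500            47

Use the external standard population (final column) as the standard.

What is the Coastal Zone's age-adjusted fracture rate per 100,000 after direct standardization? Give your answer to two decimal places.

Age-specific rates per 100,000 for the Coastal Zone: 34.48, 488.64, 795.12.
Standard weights: 0.09, 0.44, 0.47.
Standardized rate: 0.0900×34.48 + 0.4400×488.64 + 0.4700×795.12 = 591.8108 per 100,000.

591.81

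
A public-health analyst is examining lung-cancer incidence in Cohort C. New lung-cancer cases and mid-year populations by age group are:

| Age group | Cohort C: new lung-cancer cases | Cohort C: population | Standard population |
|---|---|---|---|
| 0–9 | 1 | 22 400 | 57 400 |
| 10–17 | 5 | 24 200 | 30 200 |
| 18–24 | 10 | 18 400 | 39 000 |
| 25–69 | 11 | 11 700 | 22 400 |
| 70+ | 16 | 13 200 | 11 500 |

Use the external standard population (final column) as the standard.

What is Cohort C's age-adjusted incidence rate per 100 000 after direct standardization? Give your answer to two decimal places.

Age-specific rates per 100 000 for Cohort C: 4.46, 20.66, 54.35, 94.02, 121.21.
Standard total = 160 500; weights = 0.3576, 0.1882, 0.2430, 0.1396, 0.0717.
Standardized rate: 0.3576×4.46 + 0.1882×20.66 + 0.2430×54.35 + 0.1396×94.02 + 0.0717×121.21 = 40.4966 per 100 000.

40.50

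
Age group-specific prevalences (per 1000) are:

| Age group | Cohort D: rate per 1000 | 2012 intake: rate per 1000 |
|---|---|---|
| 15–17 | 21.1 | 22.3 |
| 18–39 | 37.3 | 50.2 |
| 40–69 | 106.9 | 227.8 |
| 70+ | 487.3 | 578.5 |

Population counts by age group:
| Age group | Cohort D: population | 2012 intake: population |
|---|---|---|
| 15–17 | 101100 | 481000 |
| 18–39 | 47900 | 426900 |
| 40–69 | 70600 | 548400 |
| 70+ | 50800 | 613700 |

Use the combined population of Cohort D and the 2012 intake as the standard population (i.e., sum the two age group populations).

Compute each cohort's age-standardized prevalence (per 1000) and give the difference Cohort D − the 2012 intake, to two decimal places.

Combined standard total = 2340400; weights = 0.2487, 0.2029, 0.2645, 0.2839.
Cohort D: 0.2487×21.1 + 0.2029×37.3 + 0.2645×106.9 + 0.2839×487.3 = 179.4455 per 1000.
The 2012 intake: 0.2487×22.3 + 0.2029×50.2 + 0.2645×227.8 + 0.2839×578.5 = 240.2313 per 1000.
Difference = 179.4455 − 240.2313 = -60.7857.

-60.79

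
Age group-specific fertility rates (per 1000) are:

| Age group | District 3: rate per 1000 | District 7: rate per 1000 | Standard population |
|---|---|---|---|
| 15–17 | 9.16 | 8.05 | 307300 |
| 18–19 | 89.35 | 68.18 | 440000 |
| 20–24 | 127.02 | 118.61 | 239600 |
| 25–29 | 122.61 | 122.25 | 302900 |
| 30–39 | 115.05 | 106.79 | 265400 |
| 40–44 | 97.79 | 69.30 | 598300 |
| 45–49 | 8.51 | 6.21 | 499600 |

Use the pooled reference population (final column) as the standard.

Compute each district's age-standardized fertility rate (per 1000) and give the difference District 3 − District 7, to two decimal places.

12.12

Standard total = 2653100; weights = 0.1158, 0.1658, 0.0903, 0.1142, 0.1000, 0.2255, 0.1883.
District 3: 0.1158×9.16 + 0.1658×89.35 + 0.0903×127.02 + 0.1142×122.61 + 0.1000×115.05 + 0.2255×97.79 + 0.1883×8.51 = 76.5124 per 1000.
District 7: 0.1158×8.05 + 0.1658×68.18 + 0.0903×118.61 + 0.1142×122.25 + 0.1000×106.79 + 0.2255×69.30 + 0.1883×6.21 = 64.3882 per 1000.
Difference = 76.5124 − 64.3882 = 12.1242.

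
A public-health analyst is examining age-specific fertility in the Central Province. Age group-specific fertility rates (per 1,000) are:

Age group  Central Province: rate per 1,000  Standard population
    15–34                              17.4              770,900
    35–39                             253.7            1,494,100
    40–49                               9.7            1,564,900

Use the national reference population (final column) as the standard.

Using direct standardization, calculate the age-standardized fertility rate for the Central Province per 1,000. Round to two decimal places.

Standard total = 3,829,900; weights = 0.2013, 0.3901, 0.4086.
Standardized rate: 0.2013×17.4 + 0.3901×253.7 + 0.4086×9.7 = 106.4379 per 1,000.

106.44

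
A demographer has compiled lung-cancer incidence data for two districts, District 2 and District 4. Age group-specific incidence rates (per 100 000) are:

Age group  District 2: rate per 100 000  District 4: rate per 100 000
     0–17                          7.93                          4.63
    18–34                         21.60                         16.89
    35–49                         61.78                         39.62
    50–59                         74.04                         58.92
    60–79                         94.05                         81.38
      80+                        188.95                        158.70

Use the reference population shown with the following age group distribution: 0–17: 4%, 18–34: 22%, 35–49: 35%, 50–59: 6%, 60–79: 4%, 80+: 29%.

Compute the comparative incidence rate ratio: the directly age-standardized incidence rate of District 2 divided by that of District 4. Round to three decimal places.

1.271

Standard weights: 0.04, 0.22, 0.35, 0.06, 0.04, 0.29.
District 2: 0.0400×7.93 + 0.2200×21.60 + 0.3500×61.78 + 0.0600×74.04 + 0.0400×94.05 + 0.2900×188.95 = 89.6921 per 100 000.
District 4: 0.0400×4.63 + 0.2200×16.89 + 0.3500×39.62 + 0.0600×58.92 + 0.0400×81.38 + 0.2900×158.70 = 70.5814 per 100 000.
Ratio = 89.6921 ÷ 70.5814 = 1.27076.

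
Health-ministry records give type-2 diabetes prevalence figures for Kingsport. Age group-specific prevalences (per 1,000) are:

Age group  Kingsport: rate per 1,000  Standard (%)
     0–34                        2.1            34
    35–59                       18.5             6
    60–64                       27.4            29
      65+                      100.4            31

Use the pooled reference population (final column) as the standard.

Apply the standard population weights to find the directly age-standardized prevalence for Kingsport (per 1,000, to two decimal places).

40.89

Standard weights: 0.34, 0.06, 0.29, 0.31.
Standardized rate: 0.3400×2.1 + 0.0600×18.5 + 0.2900×27.4 + 0.3100×100.4 = 40.8940 per 1,000.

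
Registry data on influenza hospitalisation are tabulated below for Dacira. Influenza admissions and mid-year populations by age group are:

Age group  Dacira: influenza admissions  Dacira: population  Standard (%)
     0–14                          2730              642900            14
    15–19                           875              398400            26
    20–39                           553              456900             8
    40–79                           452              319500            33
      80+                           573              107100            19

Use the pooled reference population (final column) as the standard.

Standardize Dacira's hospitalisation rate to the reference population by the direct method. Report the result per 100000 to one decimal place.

274.6

Age-specific rates per 100000 for Dacira: 424.64, 219.63, 121.03, 141.47, 535.01.
Standard weights: 0.14, 0.26, 0.08, 0.33, 0.19.
Standardized rate: 0.1400×424.64 + 0.2600×219.63 + 0.0800×121.03 + 0.3300×141.47 + 0.1900×535.01 = 274.5735 per 100000.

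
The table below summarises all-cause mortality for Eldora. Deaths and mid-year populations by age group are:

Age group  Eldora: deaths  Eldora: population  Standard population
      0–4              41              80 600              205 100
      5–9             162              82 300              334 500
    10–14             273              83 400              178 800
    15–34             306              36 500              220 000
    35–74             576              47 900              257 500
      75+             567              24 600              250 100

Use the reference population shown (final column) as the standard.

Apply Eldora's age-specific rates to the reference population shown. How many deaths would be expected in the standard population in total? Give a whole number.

12053

Age-specific rates per 100 000 for Eldora: 50.87, 196.84, 327.34, 838.36, 1202.51, 2304.88.
Expected deaths = Σ (standard pop × age-specific rate ÷ 100 000)
= 205 100×50.87/100 000 + 334 500×196.84/100 000 + 178 800×327.34/100 000 + 220 000×838.36/100 000 + 257 500×1202.51/100 000 + 250 100×2304.88/100 000
= 104.33 + 658.43 + 585.28 + 1844.38 + 3096.45 + 5764.50 = 12053.38.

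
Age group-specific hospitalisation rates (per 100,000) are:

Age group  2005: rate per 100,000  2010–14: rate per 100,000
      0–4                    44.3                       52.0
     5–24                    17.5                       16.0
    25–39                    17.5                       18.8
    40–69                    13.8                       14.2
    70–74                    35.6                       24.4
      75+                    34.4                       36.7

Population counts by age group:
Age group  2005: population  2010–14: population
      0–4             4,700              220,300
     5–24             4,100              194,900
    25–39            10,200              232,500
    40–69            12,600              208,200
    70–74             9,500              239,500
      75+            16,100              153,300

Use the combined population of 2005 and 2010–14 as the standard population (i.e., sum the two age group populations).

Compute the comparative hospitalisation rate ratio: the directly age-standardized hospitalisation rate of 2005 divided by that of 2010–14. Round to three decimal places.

1.016

Combined standard total = 1,305,900; weights = 0.1723, 0.1524, 0.1858, 0.1691, 0.1907, 0.1297.
2005: 0.1723×44.3 + 0.1524×17.5 + 0.1858×17.5 + 0.1691×13.8 + 0.1907×35.6 + 0.1297×34.4 = 27.1353 per 100,000.
2010–14: 0.1723×52.0 + 0.1524×16.0 + 0.1858×18.8 + 0.1691×14.2 + 0.1907×24.4 + 0.1297×36.7 = 26.7055 per 100,000.
Ratio = 27.1353 ÷ 26.7055 = 1.01610.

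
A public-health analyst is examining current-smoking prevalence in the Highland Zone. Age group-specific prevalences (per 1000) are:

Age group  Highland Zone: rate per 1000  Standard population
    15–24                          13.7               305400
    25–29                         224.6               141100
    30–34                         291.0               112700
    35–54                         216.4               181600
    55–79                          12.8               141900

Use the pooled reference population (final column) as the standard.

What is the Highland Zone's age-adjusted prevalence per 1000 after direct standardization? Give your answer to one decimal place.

124.4

Standard total = 882700; weights = 0.3460, 0.1599, 0.1277, 0.2057, 0.1608.
Standardized rate: 0.3460×13.7 + 0.1599×224.6 + 0.1277×291.0 + 0.2057×216.4 + 0.1608×12.8 = 124.3744 per 1000.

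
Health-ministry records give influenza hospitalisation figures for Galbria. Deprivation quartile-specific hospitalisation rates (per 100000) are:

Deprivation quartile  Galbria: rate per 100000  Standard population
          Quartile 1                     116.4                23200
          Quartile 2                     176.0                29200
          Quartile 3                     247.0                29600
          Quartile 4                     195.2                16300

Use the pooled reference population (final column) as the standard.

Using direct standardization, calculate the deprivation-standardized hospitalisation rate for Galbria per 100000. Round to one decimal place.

186.5

Standard total = 98300; weights = 0.2360, 0.2970, 0.3011, 0.1658.
Standardized rate: 0.2360×116.4 + 0.2970×176.0 + 0.3011×247.0 + 0.1658×195.2 = 186.4968 per 100000.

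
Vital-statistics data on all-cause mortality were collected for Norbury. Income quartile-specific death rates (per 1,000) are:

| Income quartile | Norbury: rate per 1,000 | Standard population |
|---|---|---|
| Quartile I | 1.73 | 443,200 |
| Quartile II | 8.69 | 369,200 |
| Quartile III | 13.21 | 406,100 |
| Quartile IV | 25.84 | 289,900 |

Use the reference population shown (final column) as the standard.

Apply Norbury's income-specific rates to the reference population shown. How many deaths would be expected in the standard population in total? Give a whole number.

Expected deaths = Σ (standard pop × income-specific rate ÷ 1,000)
= 443,200×1.73/1,000 + 369,200×8.69/1,000 + 406,100×13.21/1,000 + 289,900×25.84/1,000
= 766.74 + 3208.35 + 5364.58 + 7491.02 = 16830.68.

16831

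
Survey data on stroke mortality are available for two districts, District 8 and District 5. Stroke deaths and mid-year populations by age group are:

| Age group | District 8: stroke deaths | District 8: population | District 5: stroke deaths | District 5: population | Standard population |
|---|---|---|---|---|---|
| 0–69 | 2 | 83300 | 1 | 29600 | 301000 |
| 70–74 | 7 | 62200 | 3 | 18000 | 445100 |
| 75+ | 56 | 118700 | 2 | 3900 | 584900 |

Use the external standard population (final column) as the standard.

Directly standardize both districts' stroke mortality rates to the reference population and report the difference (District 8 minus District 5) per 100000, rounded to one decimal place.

Age-specific rates per 100000 for District 8: 2.40, 11.25, 47.18.
For District 5: 3.38, 16.67, 51.28.
Standard total = 1331000; weights = 0.2261, 0.3344, 0.4394.
District 8: 0.2261×2.40 + 0.3344×11.25 + 0.4394×47.18 = 25.0384 per 100000.
District 5: 0.2261×3.38 + 0.3344×16.67 + 0.4394×51.28 = 28.8731 per 100000.
Difference = 25.0384 − 28.8731 = -3.8347.

-3.8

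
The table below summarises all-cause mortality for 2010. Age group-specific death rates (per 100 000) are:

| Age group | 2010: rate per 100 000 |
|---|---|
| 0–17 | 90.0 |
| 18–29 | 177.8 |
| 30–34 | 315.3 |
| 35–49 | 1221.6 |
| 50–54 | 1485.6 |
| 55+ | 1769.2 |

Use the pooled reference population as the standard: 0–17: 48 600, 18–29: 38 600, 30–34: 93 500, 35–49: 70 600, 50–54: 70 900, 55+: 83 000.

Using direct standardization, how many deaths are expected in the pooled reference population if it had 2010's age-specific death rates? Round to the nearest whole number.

Expected deaths = Σ (standard pop × age-specific rate ÷ 100 000)
= 48 600×90.0/100 000 + 38 600×177.8/100 000 + 93 500×315.3/100 000 + 70 600×1221.6/100 000 + 70 900×1485.6/100 000 + 83 000×1769.2/100 000
= 43.74 + 68.63 + 294.81 + 862.45 + 1053.29 + 1468.44 = 3791.35.

3791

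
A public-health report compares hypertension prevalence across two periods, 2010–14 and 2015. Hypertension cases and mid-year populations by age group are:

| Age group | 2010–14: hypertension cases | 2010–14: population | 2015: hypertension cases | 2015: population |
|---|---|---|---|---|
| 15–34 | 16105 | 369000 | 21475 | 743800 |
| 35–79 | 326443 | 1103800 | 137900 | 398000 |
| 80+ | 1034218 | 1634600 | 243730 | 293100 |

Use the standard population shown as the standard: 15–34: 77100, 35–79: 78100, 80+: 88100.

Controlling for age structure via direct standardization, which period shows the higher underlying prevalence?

Age-specific rates per 1000 for 2010–14: 43.645, 295.745, 632.704.
For 2015: 28.872, 346.482, 831.559.
Standard total = 243300; weights = 0.3169, 0.3210, 0.3621.
2010–14: 0.3169×43.645 + 0.3210×295.745 + 0.3621×632.704 = 337.8706 per 1000.
2015: 0.3169×28.872 + 0.3210×346.482 + 0.3621×831.559 = 421.4824 per 1000.
The crude rates (443.06 vs 280.93) would put 2010–14 higher, but that reflects its age composition; once standardized to a common age structure, 2015 has the higher underlying rate.

2015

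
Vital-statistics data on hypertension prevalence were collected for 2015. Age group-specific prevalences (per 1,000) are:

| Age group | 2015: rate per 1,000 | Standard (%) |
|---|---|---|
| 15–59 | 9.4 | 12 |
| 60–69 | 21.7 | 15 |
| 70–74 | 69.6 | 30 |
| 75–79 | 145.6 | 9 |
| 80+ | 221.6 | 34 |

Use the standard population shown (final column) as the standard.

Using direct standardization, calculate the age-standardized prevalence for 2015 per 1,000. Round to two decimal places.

Standard weights: 0.12, 0.15, 0.30, 0.09, 0.34.
Standardized rate: 0.1200×9.4 + 0.1500×21.7 + 0.3000×69.6 + 0.0900×145.6 + 0.3400×221.6 = 113.7110 per 1,000.

113.71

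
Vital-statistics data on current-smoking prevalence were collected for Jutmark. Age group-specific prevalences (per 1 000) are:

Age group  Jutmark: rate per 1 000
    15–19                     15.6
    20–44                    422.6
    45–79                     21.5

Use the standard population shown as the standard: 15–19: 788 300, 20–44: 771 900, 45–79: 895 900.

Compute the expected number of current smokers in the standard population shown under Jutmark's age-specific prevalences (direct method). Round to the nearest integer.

Expected current smokers = Σ (standard pop × age-specific rate ÷ 1 000)
= 788 300×15.6/1 000 + 771 900×422.6/1 000 + 895 900×21.5/1 000
= 12297.48 + 326204.94 + 19261.85 = 357764.27.

357764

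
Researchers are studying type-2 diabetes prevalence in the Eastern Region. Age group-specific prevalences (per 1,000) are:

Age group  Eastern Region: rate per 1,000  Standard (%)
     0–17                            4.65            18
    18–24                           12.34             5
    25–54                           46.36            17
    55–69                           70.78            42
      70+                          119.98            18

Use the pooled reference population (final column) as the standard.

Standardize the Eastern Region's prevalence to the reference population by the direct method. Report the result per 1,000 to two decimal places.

Standard weights: 0.18, 0.05, 0.17, 0.42, 0.18.
Standardized rate: 0.1800×4.65 + 0.0500×12.34 + 0.1700×46.36 + 0.4200×70.78 + 0.1800×119.98 = 60.6592 per 1,000.

60.66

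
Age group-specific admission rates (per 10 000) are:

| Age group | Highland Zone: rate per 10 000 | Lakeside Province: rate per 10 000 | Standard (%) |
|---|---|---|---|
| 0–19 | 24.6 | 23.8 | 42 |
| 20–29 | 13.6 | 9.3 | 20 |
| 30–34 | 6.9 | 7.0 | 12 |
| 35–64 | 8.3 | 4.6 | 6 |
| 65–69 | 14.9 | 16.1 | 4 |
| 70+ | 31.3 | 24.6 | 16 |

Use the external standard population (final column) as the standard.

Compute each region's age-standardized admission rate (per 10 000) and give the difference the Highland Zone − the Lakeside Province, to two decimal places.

2.43

Standard weights: 0.42, 0.20, 0.12, 0.06, 0.04, 0.16.
The Highland Zone: 0.4200×24.6 + 0.2000×13.6 + 0.1200×6.9 + 0.0600×8.3 + 0.0400×14.9 + 0.1600×31.3 = 19.9820 per 10 000.
The Lakeside Province: 0.4200×23.8 + 0.2000×9.3 + 0.1200×7.0 + 0.0600×4.6 + 0.0400×16.1 + 0.1600×24.6 = 17.5520 per 10 000.
Difference = 19.9820 − 17.5520 = 2.4300.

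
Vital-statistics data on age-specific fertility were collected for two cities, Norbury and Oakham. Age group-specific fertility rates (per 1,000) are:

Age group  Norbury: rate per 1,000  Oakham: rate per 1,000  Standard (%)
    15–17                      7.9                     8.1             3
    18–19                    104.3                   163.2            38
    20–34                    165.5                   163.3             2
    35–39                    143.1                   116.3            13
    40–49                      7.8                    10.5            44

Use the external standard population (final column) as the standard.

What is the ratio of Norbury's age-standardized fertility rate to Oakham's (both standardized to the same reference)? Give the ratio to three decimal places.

Standard weights: 0.03, 0.38, 0.02, 0.13, 0.44.
Norbury: 0.0300×7.9 + 0.3800×104.3 + 0.0200×165.5 + 0.1300×143.1 + 0.4400×7.8 = 65.2160 per 1,000.
Oakham: 0.0300×8.1 + 0.3800×163.2 + 0.0200×163.3 + 0.1300×116.3 + 0.4400×10.5 = 85.2640 per 1,000.
Ratio = 65.2160 ÷ 85.2640 = 0.76487.

0.765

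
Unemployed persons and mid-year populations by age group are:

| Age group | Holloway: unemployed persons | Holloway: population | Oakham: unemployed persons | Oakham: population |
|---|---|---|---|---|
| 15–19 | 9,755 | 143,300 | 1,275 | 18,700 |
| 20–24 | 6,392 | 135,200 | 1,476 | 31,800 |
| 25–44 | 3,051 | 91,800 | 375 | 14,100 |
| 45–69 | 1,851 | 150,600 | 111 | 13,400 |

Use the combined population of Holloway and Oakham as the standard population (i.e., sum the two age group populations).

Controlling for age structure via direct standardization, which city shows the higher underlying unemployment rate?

Age-specific rates per 1,000 for Holloway: 68.074, 47.278, 33.235, 12.291.
For Oakham: 68.182, 46.415, 26.596, 8.284.
Combined standard total = 598,900; weights = 0.2705, 0.2788, 0.1768, 0.2738.
Holloway: 0.2705×68.074 + 0.2788×47.278 + 0.1768×33.235 + 0.2738×12.291 = 40.8394 per 1,000.
Oakham: 0.2705×68.182 + 0.2788×46.415 + 0.1768×26.596 + 0.2738×8.284 = 38.3566 per 1,000.
The crude rates (40.41 vs 41.50) would put Oakham higher, but that reflects its age composition; once standardized to a common age structure, Holloway has the higher underlying rate.

Holloway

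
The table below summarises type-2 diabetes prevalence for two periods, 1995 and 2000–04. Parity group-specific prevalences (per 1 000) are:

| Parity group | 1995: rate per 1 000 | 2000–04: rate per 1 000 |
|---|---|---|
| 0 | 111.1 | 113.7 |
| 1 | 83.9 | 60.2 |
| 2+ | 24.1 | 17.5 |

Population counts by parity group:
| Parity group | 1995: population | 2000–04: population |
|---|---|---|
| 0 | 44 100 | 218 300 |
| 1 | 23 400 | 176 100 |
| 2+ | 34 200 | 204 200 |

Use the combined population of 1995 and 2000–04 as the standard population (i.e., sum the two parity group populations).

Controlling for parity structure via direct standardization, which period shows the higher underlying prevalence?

Combined standard total = 700 300; weights = 0.3747, 0.2849, 0.3404.
1995: 0.3747×111.1 + 0.2849×83.9 + 0.3404×24.1 = 73.7343 per 1 000.
2000–04: 0.3747×113.7 + 0.2849×60.2 + 0.3404×17.5 = 65.7101 per 1 000.

1995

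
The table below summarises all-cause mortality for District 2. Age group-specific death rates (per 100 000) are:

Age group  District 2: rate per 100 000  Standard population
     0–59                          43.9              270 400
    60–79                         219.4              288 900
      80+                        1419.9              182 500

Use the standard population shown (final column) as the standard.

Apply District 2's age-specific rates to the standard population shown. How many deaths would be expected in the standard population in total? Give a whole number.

3344

Expected deaths = Σ (standard pop × age-specific rate ÷ 100 000)
= 270 400×43.9/100 000 + 288 900×219.4/100 000 + 182 500×1419.9/100 000
= 118.71 + 633.85 + 2591.32 = 3343.87.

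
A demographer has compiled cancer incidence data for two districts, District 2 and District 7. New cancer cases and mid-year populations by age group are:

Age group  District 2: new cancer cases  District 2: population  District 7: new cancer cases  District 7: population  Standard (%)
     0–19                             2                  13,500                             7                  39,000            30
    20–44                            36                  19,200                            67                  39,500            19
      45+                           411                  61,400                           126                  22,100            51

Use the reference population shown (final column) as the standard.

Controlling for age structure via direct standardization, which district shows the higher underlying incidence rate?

Age-specific rates per 100,000 for District 2: 14.81, 187.50, 669.38.
For District 7: 17.95, 169.62, 570.14.
Standard weights: 0.30, 0.19, 0.51.
District 2: 0.3000×14.81 + 0.1900×187.50 + 0.5100×669.38 = 381.4538 per 100,000.
District 7: 0.3000×17.95 + 0.1900×169.62 + 0.5100×570.14 = 328.3817 per 100,000.

District 2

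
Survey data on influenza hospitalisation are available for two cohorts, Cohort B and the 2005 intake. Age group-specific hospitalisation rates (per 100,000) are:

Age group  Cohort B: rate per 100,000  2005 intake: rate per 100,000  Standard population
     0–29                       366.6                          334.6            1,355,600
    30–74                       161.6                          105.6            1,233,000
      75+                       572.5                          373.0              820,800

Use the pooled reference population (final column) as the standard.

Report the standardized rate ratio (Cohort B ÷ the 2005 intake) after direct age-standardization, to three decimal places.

1.310

Standard total = 3,409,400; weights = 0.3976, 0.3616, 0.2407.
Cohort B: 0.3976×366.6 + 0.3616×161.6 + 0.2407×572.5 = 342.0320 per 100,000.
The 2005 intake: 0.3976×334.6 + 0.3616×105.6 + 0.2407×373.0 = 261.0274 per 100,000.
Ratio = 342.0320 ÷ 261.0274 = 1.31033.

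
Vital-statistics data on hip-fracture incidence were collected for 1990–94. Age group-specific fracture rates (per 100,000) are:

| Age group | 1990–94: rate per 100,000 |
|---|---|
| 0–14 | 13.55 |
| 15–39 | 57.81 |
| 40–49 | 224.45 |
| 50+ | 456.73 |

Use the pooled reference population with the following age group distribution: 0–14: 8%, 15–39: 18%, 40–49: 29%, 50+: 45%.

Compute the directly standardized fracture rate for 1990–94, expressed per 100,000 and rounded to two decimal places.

282.11

Standard weights: 0.08, 0.18, 0.29, 0.45.
Standardized rate: 0.0800×13.55 + 0.1800×57.81 + 0.2900×224.45 + 0.4500×456.73 = 282.1088 per 100,000.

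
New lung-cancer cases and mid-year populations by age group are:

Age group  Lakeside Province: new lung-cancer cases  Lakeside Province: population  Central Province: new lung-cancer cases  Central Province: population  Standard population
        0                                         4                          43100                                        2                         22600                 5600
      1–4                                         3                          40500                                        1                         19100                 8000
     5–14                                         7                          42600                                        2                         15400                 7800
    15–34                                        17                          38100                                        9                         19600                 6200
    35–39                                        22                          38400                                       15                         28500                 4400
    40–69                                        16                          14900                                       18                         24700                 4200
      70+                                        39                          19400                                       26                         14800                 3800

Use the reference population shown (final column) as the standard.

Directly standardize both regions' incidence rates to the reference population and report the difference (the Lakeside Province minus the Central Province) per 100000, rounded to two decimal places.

7.51

Age-specific rates per 100000 for the Lakeside Province: 9.28, 7.41, 16.43, 44.62, 57.29, 107.38, 201.03.
For the Central Province: 8.85, 5.24, 12.99, 45.92, 52.63, 72.87, 175.68.
Standard total = 40000; weights = 0.1400, 0.2000, 0.1950, 0.1550, 0.1100, 0.1050, 0.0950.
The Lakeside Province: 0.1400×9.28 + 0.2000×7.41 + 0.1950×16.43 + 0.1550×44.62 + 0.1100×57.29 + 0.1050×107.38 + 0.0950×201.03 = 49.5762 per 100000.
The Central Province: 0.1400×8.85 + 0.2000×5.24 + 0.1950×12.99 + 0.1550×45.92 + 0.1100×52.63 + 0.1050×72.87 + 0.0950×175.68 = 42.0664 per 100000.
Difference = 49.5762 − 42.0664 = 7.5099.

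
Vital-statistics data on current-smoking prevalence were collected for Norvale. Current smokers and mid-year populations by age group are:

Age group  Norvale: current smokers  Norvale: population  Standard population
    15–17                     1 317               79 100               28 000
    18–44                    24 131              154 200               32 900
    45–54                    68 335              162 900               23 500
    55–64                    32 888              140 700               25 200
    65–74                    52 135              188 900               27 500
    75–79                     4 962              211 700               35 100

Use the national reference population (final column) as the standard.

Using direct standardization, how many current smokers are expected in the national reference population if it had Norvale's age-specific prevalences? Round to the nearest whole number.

Age-specific rates per 1 000 for Norvale: 16.650, 156.492, 419.490, 233.746, 275.993, 23.439.
Expected current smokers = Σ (standard pop × age-specific rate ÷ 1 000)
= 28 000×16.650/1 000 + 32 900×156.492/1 000 + 23 500×419.490/1 000 + 25 200×233.746/1 000 + 27 500×275.993/1 000 + 35 100×23.439/1 000
= 466.19 + 5148.57 + 9858.03 + 5890.39 + 7589.80 + 822.70 = 29775.68.

29776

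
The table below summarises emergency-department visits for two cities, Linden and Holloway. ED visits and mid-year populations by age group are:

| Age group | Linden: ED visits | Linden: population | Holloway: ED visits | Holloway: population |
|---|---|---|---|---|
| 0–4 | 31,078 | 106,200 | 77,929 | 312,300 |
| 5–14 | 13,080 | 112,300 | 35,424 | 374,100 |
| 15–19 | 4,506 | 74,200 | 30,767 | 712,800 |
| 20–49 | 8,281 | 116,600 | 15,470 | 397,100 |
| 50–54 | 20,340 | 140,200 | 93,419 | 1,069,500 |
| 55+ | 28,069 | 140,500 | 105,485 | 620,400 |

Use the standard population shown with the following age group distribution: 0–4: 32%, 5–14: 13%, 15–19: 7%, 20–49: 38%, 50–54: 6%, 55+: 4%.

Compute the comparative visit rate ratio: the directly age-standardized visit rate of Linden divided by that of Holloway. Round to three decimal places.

Age-specific rates per 1,000 for Linden: 292.637, 116.474, 60.728, 71.021, 145.078, 199.779.
For Holloway: 249.533, 94.691, 43.164, 38.957, 87.348, 170.027.
Standard weights: 0.32, 0.13, 0.07, 0.38, 0.06, 0.04.
Linden: 0.3200×292.637 + 0.1300×116.474 + 0.0700×60.728 + 0.3800×71.021 + 0.0600×145.078 + 0.0400×199.779 = 156.7199 per 1,000.
Holloway: 0.3200×249.533 + 0.1300×94.691 + 0.0700×43.164 + 0.3800×38.957 + 0.0600×87.348 + 0.0400×170.027 = 122.0275 per 1,000.
Ratio = 156.7199 ÷ 122.0275 = 1.28430.

1.284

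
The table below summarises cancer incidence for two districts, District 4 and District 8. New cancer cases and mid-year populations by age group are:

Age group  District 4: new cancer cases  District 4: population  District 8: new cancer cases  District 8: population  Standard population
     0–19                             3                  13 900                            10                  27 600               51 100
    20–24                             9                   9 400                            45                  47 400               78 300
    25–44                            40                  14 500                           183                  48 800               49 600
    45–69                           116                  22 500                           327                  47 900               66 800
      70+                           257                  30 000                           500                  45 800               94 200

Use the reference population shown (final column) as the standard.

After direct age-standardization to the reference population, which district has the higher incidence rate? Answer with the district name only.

Age-specific rates per 100 000 for District 4: 21.58, 95.74, 275.86, 515.56, 856.67.
For District 8: 36.23, 94.94, 375.00, 682.67, 1091.70.
Standard total = 340 000; weights = 0.1503, 0.2303, 0.1459, 0.1965, 0.2771.
District 4: 0.1503×21.58 + 0.2303×95.74 + 0.1459×275.86 + 0.1965×515.56 + 0.2771×856.67 = 404.1752 per 100 000.
District 8: 0.1503×36.23 + 0.2303×94.94 + 0.1459×375.00 + 0.1965×682.67 + 0.2771×1091.70 = 518.6057 per 100 000.

District 8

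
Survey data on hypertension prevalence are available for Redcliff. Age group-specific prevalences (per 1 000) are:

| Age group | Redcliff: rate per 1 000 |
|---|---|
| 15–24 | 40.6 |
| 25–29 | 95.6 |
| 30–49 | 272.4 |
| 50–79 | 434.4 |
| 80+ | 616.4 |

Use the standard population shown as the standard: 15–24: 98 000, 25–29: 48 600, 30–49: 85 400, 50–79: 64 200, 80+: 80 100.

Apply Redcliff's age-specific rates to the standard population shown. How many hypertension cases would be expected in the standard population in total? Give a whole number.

Expected hypertension cases = Σ (standard pop × age-specific rate ÷ 1 000)
= 98 000×40.6/1 000 + 48 600×95.6/1 000 + 85 400×272.4/1 000 + 64 200×434.4/1 000 + 80 100×616.4/1 000
= 3978.80 + 4646.16 + 23262.96 + 27888.48 + 49373.64 = 109150.04.

109150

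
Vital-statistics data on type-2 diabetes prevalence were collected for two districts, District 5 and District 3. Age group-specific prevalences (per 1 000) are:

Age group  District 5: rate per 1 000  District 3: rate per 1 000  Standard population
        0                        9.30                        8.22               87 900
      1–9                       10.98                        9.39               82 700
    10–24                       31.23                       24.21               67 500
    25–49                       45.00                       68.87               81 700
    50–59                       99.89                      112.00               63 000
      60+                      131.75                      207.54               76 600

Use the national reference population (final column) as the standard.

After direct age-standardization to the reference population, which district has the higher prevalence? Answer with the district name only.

Standard total = 459 400; weights = 0.1913, 0.1800, 0.1469, 0.1778, 0.1371, 0.1667.
District 5: 0.1913×9.30 + 0.1800×10.98 + 0.1469×31.23 + 0.1778×45.00 + 0.1371×99.89 + 0.1667×131.75 = 52.0138 per 1 000.
District 3: 0.1913×8.22 + 0.1800×9.39 + 0.1469×24.21 + 0.1778×68.87 + 0.1371×112.00 + 0.1667×207.54 = 69.0325 per 1 000.

District 3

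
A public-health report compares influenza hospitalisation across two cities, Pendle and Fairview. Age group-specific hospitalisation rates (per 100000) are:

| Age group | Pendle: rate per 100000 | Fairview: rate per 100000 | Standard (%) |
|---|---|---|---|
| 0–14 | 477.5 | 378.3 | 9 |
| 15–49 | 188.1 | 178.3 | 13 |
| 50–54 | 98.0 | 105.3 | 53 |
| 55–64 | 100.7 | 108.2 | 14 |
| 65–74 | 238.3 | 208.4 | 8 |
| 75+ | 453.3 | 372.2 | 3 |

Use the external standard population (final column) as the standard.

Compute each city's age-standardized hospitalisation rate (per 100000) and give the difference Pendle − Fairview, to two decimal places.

10.11

Standard weights: 0.09, 0.13, 0.53, 0.14, 0.08, 0.03.
Pendle: 0.0900×477.5 + 0.1300×188.1 + 0.5300×98.0 + 0.1400×100.7 + 0.0800×238.3 + 0.0300×453.3 = 166.1290 per 100000.
Fairview: 0.0900×378.3 + 0.1300×178.3 + 0.5300×105.3 + 0.1400×108.2 + 0.0800×208.4 + 0.0300×372.2 = 156.0210 per 100000.
Difference = 166.1290 − 156.0210 = 10.1080.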